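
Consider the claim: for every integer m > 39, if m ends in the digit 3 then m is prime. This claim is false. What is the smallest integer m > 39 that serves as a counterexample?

m = 63

We need the least integer m > 39 for which m ends in the digit 3 but m is not prime.
m = 43: 43 ends in 3 and is prime.
m = 53: 53 ends in 3 and is prime.
m = 63: 63 ends in 3; 63 = 3 × 21, composite.
So m = 63 is the smallest counterexample.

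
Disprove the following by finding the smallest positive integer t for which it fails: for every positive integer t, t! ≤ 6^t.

We need the least positive integer t for which t! > 6^t.
For t = 1, 2, 3, 4, …, 11, 12, 13 the conclusion holds.
t = 14: t! = 87178291200 and 6^t = 78364164096, so 87178291200 > 78364164096.
Hence t = 14 is a counterexample.

t = 14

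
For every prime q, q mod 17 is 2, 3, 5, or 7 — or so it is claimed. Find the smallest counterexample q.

Check each prime q in order until the claim fails.
The first 4 eligible values, up to q = 7, all satisfy the conclusion.
q = 11: 11 mod 17 = 11 — not in {2, 3, 5, 7}.
Hence q = 11 is a counterexample.

q = 11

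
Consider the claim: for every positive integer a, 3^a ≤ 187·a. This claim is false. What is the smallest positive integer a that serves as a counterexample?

a = 7

A counterexample is any positive integer a such that 3^a > 187·a; we check each in order.
a = 1: 3^a = 3 and 187·a = 187, so 3 ≤ 187.
a = 2: 3^a = 9 and 187·a = 374, so 9 ≤ 374.
a = 3: 3^a = 27 and 187·a = 561, so 27 ≤ 561.
a = 4: 3^a = 81 and 187·a = 748, so 81 ≤ 748.
a = 5: 3^a = 243 and 187·a = 935, so 243 ≤ 935.
a = 6: 3^a = 729 and 187·a = 1122, so 729 ≤ 1122.
a = 7: 3^a = 2187 and 187·a = 1309, so 2187 > 1309.
Hence a = 7 is a counterexample.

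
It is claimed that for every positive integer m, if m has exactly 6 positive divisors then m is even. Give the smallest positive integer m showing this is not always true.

Check each positive integer m in order until m has exactly 6 positive divisors but m is odd.
The first 6 eligible values, up to m = 44, all satisfy the conclusion.
m = 45: divisors of 45: 1, 3, 5, 9, 15, 45; 45 is odd.
Thus m = 45 disproves the claim, and no smaller m works.

m = 45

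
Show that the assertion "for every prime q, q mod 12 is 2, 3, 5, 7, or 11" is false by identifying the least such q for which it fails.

Check each prime q in order until the claim fails.
q = 2: 2 mod 12 = 2.
q = 3: 3 mod 12 = 3.
q = 5: 5 mod 12 = 5.
q = 7: 7 mod 12 = 7.
q = 11: 11 mod 12 = 11.
q = 13: 13 mod 12 = 1 — not in {2, 3, 5, 7, 11}.

q = 13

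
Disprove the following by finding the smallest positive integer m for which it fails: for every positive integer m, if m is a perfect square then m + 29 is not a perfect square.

A counterexample is any positive integer m such that m is a perfect square but m + 29 is a perfect square; we check each in order.
The first 13 eligible values, up to m = 169, all satisfy the conclusion.
m = 196: 196 = 14² and 196 + 29 = 225 = 15².
Hence m = 196 is a counterexample.

m = 196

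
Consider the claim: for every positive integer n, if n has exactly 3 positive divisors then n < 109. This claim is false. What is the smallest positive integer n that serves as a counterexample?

n = 4: τ(4) = 3; 4 < 109.
n = 9: τ(9) = 3; 9 < 109.
n = 25: τ(25) = 3; 25 < 109.
n = 49: τ(49) = 3; 49 < 109.
n = 121: τ(121) = 3; 121 ≥ 109.

n = 121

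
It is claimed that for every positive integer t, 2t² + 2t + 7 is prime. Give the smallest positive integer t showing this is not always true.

A counterexample is any positive integer t such that 2t² + 2t + 7 is not prime; we check each in order.
t = 1: 2t² + 2t + 7 = 11, prime.
t = 2: 2t² + 2t + 7 = 19, prime.
t = 3: 2t² + 2t + 7 = 31, prime.
t = 4: 2t² + 2t + 7 = 47, prime.
t = 5: 2t² + 2t + 7 = 67, prime.
t = 6: 2t² + 2t + 7 = 91 = 7 × 13, composite.

t = 6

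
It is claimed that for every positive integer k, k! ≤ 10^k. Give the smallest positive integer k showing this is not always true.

For k = 1, 2, 3, 4, …, 22, 23, 24 the conclusion holds.
k = 25: k! = 15511210043330985984000000 and 10^k = 10000000000000000000000000, so 15511210043330985984000000 > 10000000000000000000000000.

k = 25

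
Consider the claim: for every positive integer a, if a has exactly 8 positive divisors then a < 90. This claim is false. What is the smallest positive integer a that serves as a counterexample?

A counterexample is any positive integer a such that a has exactly 8 positive divisors but the claim fails; we check each in order.
For a = 24, 30, 40, 42, 54, 56, 66, 70, 78, 88 the conclusion holds.
a = 102: τ(102) = 8; 102 ≥ 90.

a = 102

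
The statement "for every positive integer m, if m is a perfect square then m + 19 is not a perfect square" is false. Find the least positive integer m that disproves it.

m = 81

Check each positive integer m in order until m is a perfect square but m + 19 is a perfect square.
m = 1: 1 + 19 = 20, not a perfect square.
m = 4: 4 + 19 = 23, not a perfect square.
m = 9: 9 + 19 = 28, not a perfect square.
m = 16: 16 + 19 = 35, not a perfect square.
m = 25: 25 + 19 = 44, not a perfect square.
m = 36: 36 + 19 = 55, not a perfect square.
m = 49: 49 + 19 = 68, not a perfect square.
m = 64: 64 + 19 = 83, not a perfect square.
m = 81: 81 = 9² and 81 + 19 = 100 = 10².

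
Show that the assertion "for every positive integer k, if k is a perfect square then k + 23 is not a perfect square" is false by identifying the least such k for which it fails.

Check each positive integer k in order until k is a perfect square but k + 23 is a perfect square.
The first 10 eligible values, up to k = 100, all satisfy the conclusion.
k = 121: 121 = 11² and 121 + 23 = 144 = 12².

k = 121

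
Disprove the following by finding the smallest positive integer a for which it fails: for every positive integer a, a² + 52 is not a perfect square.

a = 12

For a = 1, 2, 3, 4, …, 9, 10, 11 the conclusion holds.
a = 12: 12² + 52 = 196 = 14², a perfect square.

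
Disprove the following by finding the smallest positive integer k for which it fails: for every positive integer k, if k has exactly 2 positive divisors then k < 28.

k = 29

Check each positive integer k in order until k has exactly 2 positive divisors but the claim fails.
For k = 2, 3, 5, 7, 11, 13, 17, 19, 23 the conclusion holds.
k = 29: τ(29) = 2; 29 ≥ 28.
Hence k = 29 is a counterexample.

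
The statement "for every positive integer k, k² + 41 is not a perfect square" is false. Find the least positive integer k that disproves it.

For k = 1, 2, 3, 4, …, 17, 18, 19 the conclusion holds.
k = 20: 20² + 41 = 441 = 21², a perfect square.
Thus k = 20 disproves the claim, and no smaller k works.

k = 20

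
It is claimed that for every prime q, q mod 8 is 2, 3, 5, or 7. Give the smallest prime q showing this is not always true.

q = 17

Check each prime q in order until the claim fails.
For q = 2, 3, 5, 7, 11, 13 the conclusion holds.
q = 17: 17 mod 8 = 1 — not in {2, 3, 5, 7}.
Hence q = 17 is a counterexample.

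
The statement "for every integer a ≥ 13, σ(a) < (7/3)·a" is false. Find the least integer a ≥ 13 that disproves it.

We need the least integer a ≥ 13 for which the claim fails.
For a = 13, 14, 15, 16, …, 21, 22, 23 the conclusion holds.
a = 24: σ(24) = 60; 60 ≥ 56.
Thus a = 24 disproves the claim, and no smaller a works.

a = 24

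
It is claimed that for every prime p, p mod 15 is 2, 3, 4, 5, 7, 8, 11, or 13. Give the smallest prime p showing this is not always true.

p = 29

A counterexample is any prime p such that the claim fails; we check each in order.
For p = 2, 3, 5, 7, 11, 13, 17, 19, 23 the conclusion holds.
p = 29: 29 mod 15 = 14 — not in {2, 3, 4, 5, 7, 8, 11, 13}.
Hence p = 29 is a counterexample.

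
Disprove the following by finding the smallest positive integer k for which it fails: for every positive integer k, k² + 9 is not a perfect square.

k = 4

We need the least positive integer k for which k² + 9 is a perfect square.
k = 1: 1² + 9 = 10, not a perfect square.
k = 2: 2² + 9 = 13, not a perfect square.
k = 3: 3² + 9 = 18, not a perfect square.
k = 4: 4² + 9 = 25 = 5², a perfect square.
Hence k = 4 is a counterexample.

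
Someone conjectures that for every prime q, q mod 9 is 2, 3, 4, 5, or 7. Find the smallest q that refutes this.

Check each prime q in order until the claim fails.
For q = 2, 3, 5, 7, 11, 13 the conclusion holds.
q = 17: 17 mod 9 = 8 — not in {2, 3, 4, 5, 7}.

q = 17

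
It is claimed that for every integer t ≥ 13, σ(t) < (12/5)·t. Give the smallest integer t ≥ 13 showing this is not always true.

t = 24

A counterexample is any integer t ≥ 13 such that the claim fails; we check each in order.
For t = 13, 14, 15, 16, …, 21, 22, 23 the conclusion holds.
t = 24: σ(24) = 60; 60 ≥ 288/5.
Hence t = 24 is a counterexample.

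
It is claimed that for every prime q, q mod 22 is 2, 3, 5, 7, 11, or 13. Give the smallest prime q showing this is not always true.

Check each prime q in order until the claim fails.
q = 2: 2 mod 22 = 2.
q = 3: 3 mod 22 = 3.
q = 5: 5 mod 22 = 5.
q = 7: 7 mod 22 = 7.
q = 11: 11 mod 22 = 11.
q = 13: 13 mod 22 = 13.
q = 17: 17 mod 22 = 17 — not in {2, 3, 5, 7, 11, 13}.
Hence q = 17 is a counterexample.

q = 17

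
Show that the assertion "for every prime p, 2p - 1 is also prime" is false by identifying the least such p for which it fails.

p = 5

A counterexample is any prime p such that 2p - 1 is not prime; we check each in order.
For p = 2, 3 the conclusion holds.
p = 5: 2p - 1 = 9 = 3 × 3, not prime.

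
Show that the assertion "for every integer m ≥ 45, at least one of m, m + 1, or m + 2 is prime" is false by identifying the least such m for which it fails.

m = 48

We need the least integer m ≥ 45 for which m, m + 1, m + 2 are all composite.
m = 45: 47 is prime.
m = 46: 47 is prime.
m = 47: 47 is prime.
m = 48: 48 = 2 × 24; 49 = 7 × 7; 50 = 2 × 25 — all composite.
Thus m = 48 disproves the claim, and no smaller m works.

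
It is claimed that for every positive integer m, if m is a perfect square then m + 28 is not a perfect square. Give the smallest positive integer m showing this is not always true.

m = 36

We need the least positive integer m for which m is a perfect square but m + 28 is a perfect square.
The first 5 eligible values, up to m = 25, all satisfy the conclusion.
m = 36: 36 = 6² and 36 + 28 = 64 = 8².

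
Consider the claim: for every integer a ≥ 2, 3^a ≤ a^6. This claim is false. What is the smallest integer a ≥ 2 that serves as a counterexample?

We need the least integer a ≥ 2 for which 3^a > a^6.
For a = 2, 3, 4, 5, …, 12, 13, 14 the conclusion holds.
a = 15: 3^a = 14348907 and a^6 = 11390625, so 14348907 > 11390625.
Hence a = 15 is a counterexample.

a = 15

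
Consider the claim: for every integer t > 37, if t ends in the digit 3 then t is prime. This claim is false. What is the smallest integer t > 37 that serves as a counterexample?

t = 63

Check each integer t > 37 in order until t ends in the digit 3 but t is not prime.
For t = 43, 53 the conclusion holds.
t = 63: 63 ends in 3; 63 = 3 × 21, composite.
Thus t = 63 disproves the claim, and no smaller t works.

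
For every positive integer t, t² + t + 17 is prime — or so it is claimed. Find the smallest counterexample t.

t = 16

For t = 1, 2, 3, 4, …, 13, 14, 15 the conclusion holds.
t = 16: t² + t + 17 = 289 = 17 × 17, composite.
Thus t = 16 disproves the claim, and no smaller t works.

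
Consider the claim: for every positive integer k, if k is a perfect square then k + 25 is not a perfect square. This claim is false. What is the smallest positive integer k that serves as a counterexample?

We need the least positive integer k for which k is a perfect square but k + 25 is a perfect square.
The first 11 eligible values, up to k = 121, all satisfy the conclusion.
k = 144: 144 = 12² and 144 + 25 = 169 = 13².

k = 144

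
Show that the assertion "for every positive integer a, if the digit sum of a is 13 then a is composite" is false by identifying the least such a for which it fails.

a = 67

A counterexample is any positive integer a such that the digit sum of a is 13 but a is prime; we check each in order.
a = 49: digit sum 13; 49 is composite.
a = 58: digit sum 13; 58 is composite.
a = 67: digit sum 13; 67 is prime, not composite.
Thus a = 67 disproves the claim, and no smaller a works.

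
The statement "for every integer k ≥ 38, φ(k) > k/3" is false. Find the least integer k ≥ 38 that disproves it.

k = 42

A counterexample is any integer k ≥ 38 such that the claim fails; we check each in order.
The first 4 eligible values, up to k = 41, all satisfy the conclusion.
k = 42: φ(42) = 12 and 42/3 = 14, so φ(42) ≤ 42/3.
So k = 42 is the smallest counterexample.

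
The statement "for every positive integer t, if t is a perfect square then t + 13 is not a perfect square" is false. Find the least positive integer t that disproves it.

t = 1: 1 + 13 = 14, not a perfect square.
t = 4: 4 + 13 = 17, not a perfect square.
t = 9: 9 + 13 = 22, not a perfect square.
t = 16: 16 + 13 = 29, not a perfect square.
t = 25: 25 + 13 = 38, not a perfect square.
t = 36: 36 = 6² and 36 + 13 = 49 = 7².
Hence t = 36 is a counterexample.

t = 36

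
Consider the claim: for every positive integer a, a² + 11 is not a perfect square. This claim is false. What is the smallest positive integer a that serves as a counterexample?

a = 5

For a = 1, 2, 3, 4 the conclusion holds.
a = 5: 5² + 11 = 36 = 6², a perfect square.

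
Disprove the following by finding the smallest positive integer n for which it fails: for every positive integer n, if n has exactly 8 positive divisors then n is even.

n = 105

For n = 24, 30, 40, 42, …, 88, 102, 104 the conclusion holds.
n = 105: divisors of 105: 1, 3, 5, 7, 15, 21, 35, 105; 105 is odd.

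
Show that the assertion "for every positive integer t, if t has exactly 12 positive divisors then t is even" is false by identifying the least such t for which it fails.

A counterexample is any positive integer t such that t has exactly 12 positive divisors but t is odd; we check each in order.
For t = 60, 72, 84, 90, …, 294, 306, 308 the conclusion holds.
t = 315: divisors of 315: 12 divisors; 315 is odd.
Thus t = 315 disproves the claim, and no smaller t works.

t = 315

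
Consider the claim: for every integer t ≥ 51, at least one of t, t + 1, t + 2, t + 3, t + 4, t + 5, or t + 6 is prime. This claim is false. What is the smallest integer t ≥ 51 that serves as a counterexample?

t = 90

A counterexample is any integer t ≥ 51 such that t, t + 1, t + 2, t + 3, t + 4, t + 5, t + 6 are all composite; we check each in order.
For t = 51, 52, 53, 54, …, 87, 88, 89 the conclusion holds.
t = 90: 90 = 2 × 45; 91 = 7 × 13; 92 = 2 × 46; 93 = 3 × 31; 94 = 2 × 47; 95 = 5 × 19; 96 = 2 × 48 — all composite.
Hence t = 90 is a counterexample.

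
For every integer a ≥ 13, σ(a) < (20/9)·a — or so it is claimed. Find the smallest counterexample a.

We need the least integer a ≥ 13 for which the claim fails.
For a = 13, 14, 15, 16, …, 21, 22, 23 the conclusion holds.
a = 24: σ(24) = 60; 60 ≥ 160/3.

a = 24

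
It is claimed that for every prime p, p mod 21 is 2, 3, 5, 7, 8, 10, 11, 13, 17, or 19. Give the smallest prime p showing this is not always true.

Check each prime p in order until the claim fails.
For p = 2, 3, 5, 7, …, 23, 29, 31 the conclusion holds.
p = 37: 37 mod 21 = 16 — not in {2, 3, 5, 7, 8, 10, 11, 13, 17, 19}.

p = 37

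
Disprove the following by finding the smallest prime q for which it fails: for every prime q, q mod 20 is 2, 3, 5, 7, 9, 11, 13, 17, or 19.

For q = 2, 3, 5, 7, …, 29, 31, 37 the conclusion holds.
q = 41: 41 mod 20 = 1 — not in {2, 3, 5, 7, 9, 11, 13, 17, 19}.
Hence q = 41 is a counterexample.

q = 41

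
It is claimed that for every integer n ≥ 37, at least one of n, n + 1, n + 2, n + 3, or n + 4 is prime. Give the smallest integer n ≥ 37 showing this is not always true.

A counterexample is any integer n ≥ 37 such that n, n + 1, n + 2, n + 3, n + 4 are all composite; we check each in order.
For n = 37, 38, 39, 40, …, 45, 46, 47 the conclusion holds.
n = 48: 48 = 2 × 24; 49 = 7 × 7; 50 = 2 × 25; 51 = 3 × 17; 52 = 2 × 26 — all composite.
So n = 48 is the smallest counterexample.

n = 48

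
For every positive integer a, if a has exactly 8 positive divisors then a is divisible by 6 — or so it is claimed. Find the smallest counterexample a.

We need the least positive integer a for which a has exactly 8 positive divisors but a is not divisible by 6.
a = 24: τ(24) = 8; 24 mod 6 = 0.
a = 30: τ(30) = 8; 30 mod 6 = 0.
a = 40: τ(40) = 8; 40 mod 6 = 4.
Thus a = 40 disproves the claim, and no smaller a works.

a = 40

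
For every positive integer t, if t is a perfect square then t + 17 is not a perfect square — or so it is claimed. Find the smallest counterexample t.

We need the least positive integer t for which t is a perfect square but t + 17 is a perfect square.
The first 7 eligible values, up to t = 49, all satisfy the conclusion.
t = 64: 64 = 8² and 64 + 17 = 81 = 9².
Hence t = 64 is a counterexample.

t = 64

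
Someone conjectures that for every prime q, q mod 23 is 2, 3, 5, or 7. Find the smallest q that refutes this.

q = 11

q = 2: 2 mod 23 = 2.
q = 3: 3 mod 23 = 3.
q = 5: 5 mod 23 = 5.
q = 7: 7 mod 23 = 7.
q = 11: 11 mod 23 = 11 — not in {2, 3, 5, 7}.
Hence q = 11 is a counterexample.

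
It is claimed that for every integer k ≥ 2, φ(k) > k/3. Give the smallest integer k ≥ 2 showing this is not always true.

A counterexample is any integer k ≥ 2 such that the claim fails; we check each in order.
The first 4 eligible values, up to k = 5, all satisfy the conclusion.
k = 6: φ(6) = 2 and 6/3 = 2, so φ(6) ≤ 6/3.

k = 6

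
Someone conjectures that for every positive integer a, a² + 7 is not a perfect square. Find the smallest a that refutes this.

We need the least positive integer a for which a² + 7 is a perfect square.
a = 1: 1² + 7 = 8, not a perfect square.
a = 2: 2² + 7 = 11, not a perfect square.
a = 3: 3² + 7 = 16 = 4², a perfect square.
Hence a = 3 is a counterexample.

a = 3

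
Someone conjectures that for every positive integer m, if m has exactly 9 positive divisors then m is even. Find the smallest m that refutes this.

m = 225

Check each positive integer m in order until m has exactly 9 positive divisors but m is odd.
For m = 36, 100, 196 the conclusion holds.
m = 225: divisors of 225: 9 divisors; 225 is odd.
Thus m = 225 disproves the claim, and no smaller m works.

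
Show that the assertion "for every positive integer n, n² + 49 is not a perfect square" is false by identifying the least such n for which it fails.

n = 24

We need the least positive integer n for which n² + 49 is a perfect square.
For n = 1, 2, 3, 4, …, 21, 22, 23 the conclusion holds.
n = 24: 24² + 49 = 625 = 25², a perfect square.
Thus n = 24 disproves the claim, and no smaller n works.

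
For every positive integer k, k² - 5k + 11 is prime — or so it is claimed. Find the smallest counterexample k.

A counterexample is any positive integer k such that k² - 5k + 11 is not prime; we check each in order.
k = 1: k² - 5k + 11 = 7, prime.
k = 2: k² - 5k + 11 = 5, prime.
k = 3: k² - 5k + 11 = 5, prime.
k = 4: k² - 5k + 11 = 7, prime.
k = 5: k² - 5k + 11 = 11, prime.
k = 6: k² - 5k + 11 = 17, prime.
k = 7: k² - 5k + 11 = 25 = 5 × 5, composite.
So k = 7 is the smallest counterexample.

k = 7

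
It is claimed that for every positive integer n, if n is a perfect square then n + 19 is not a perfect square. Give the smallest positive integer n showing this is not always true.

n = 81

We need the least positive integer n for which n is a perfect square but n + 19 is a perfect square.
For n = 1, 4, 9, 16, 25, 36, 49, 64 the conclusion holds.
n = 81: 81 = 9² and 81 + 19 = 100 = 10².
So n = 81 is the smallest counterexample.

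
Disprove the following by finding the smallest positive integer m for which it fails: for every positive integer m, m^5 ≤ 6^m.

For m = 1, 2 the conclusion holds.
m = 3: m^5 = 243 and 6^m = 216, so 243 > 216.
So m = 3 is the smallest counterexample.

m = 3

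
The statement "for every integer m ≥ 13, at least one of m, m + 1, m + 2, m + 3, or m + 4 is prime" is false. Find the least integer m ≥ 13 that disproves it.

A counterexample is any integer m ≥ 13 such that m, m + 1, m + 2, m + 3, m + 4 are all composite; we check each in order.
For m = 13, 14, 15, 16, …, 21, 22, 23 the conclusion holds.
m = 24: 24 = 2 × 12; 25 = 5 × 5; 26 = 2 × 13; 27 = 3 × 9; 28 = 2 × 14 — all composite.
So m = 24 is the smallest counterexample.

m = 24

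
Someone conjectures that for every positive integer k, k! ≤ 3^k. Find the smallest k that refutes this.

k = 7

Check each positive integer k in order until k! > 3^k.
The first 6 eligible values, up to k = 6, all satisfy the conclusion.
k = 7: k! = 5040 and 3^k = 2187, so 5040 > 2187.
Thus k = 7 disproves the claim, and no smaller k works.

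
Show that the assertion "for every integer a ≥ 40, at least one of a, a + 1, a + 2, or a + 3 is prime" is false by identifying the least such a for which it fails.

a = 48

Check each integer a ≥ 40 in order until a, a + 1, a + 2, a + 3 are all composite.
a = 40: 41 is prime.
a = 41: 41 is prime.
a = 42: 43 is prime.
a = 43: 43 is prime.
a = 44: 47 is prime.
a = 45: 47 is prime.
a = 46: 47 is prime.
a = 47: 47 is prime.
a = 48: 48 = 2 × 24; 49 = 7 × 7; 50 = 2 × 25; 51 = 3 × 17 — all composite.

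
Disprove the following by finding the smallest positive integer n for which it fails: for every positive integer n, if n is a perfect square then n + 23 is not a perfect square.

The first 10 eligible values, up to n = 100, all satisfy the conclusion.
n = 121: 121 = 11² and 121 + 23 = 144 = 12².

n = 121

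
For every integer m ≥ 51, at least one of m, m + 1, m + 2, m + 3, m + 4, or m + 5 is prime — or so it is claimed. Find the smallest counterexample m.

m = 90

A counterexample is any integer m ≥ 51 such that m, m + 1, m + 2, m + 3, m + 4, m + 5 are all composite; we check each in order.
The first 39 eligible values, up to m = 89, all satisfy the conclusion.
m = 90: 90 = 2 × 45; 91 = 7 × 13; 92 = 2 × 46; 93 = 3 × 31; 94 = 2 × 47; 95 = 5 × 19 — all composite.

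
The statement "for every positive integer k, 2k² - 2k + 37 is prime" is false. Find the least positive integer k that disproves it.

k = 1: 2k² - 2k + 37 = 37, prime.
k = 2: 2k² - 2k + 37 = 41, prime.
k = 3: 2k² - 2k + 37 = 49 = 7 × 7, composite.
So k = 3 is the smallest counterexample.

k = 3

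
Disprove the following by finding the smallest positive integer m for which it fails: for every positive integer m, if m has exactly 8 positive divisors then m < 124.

m = 128

A counterexample is any positive integer m such that m has exactly 8 positive divisors but the claim fails; we check each in order.
For m = 24, 30, 40, 42, …, 105, 110, 114 the conclusion holds.
m = 128: τ(128) = 8; 128 ≥ 124.
So m = 128 is the smallest counterexample.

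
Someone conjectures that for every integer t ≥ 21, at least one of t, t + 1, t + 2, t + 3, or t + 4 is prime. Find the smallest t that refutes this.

A counterexample is any integer t ≥ 21 such that t, t + 1, t + 2, t + 3, t + 4 are all composite; we check each in order.
t = 21: 23 is prime.
t = 22: 23 is prime.
t = 23: 23 is prime.
t = 24: 24 = 2 × 12; 25 = 5 × 5; 26 = 2 × 13; 27 = 3 × 9; 28 = 2 × 14 — all composite.

t = 24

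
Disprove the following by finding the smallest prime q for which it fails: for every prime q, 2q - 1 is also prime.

For q = 2, 3 the conclusion holds.
q = 5: 2q - 1 = 9 = 3 × 3, not prime.
So q = 5 is the smallest counterexample.

q = 5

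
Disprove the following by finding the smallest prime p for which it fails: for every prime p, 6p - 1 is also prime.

Check each prime p in order until 6p - 1 is not prime.
For p = 2, 3, 5, 7 the conclusion holds.
p = 11: 6p - 1 = 65 = 5 × 13, not prime.

p = 11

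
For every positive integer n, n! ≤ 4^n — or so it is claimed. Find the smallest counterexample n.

n = 9

Check each positive integer n in order until n! > 4^n.
n = 1: n! = 1 and 4^n = 4, so 1 ≤ 4.
n = 2: n! = 2 and 4^n = 16, so 2 ≤ 16.
n = 3: n! = 6 and 4^n = 64, so 6 ≤ 64.
n = 4: n! = 24 and 4^n = 256, so 24 ≤ 256.
n = 5: n! = 120 and 4^n = 1024, so 120 ≤ 1024.
n = 6: n! = 720 and 4^n = 4096, so 720 ≤ 4096.
n = 7: n! = 5040 and 4^n = 16384, so 5040 ≤ 16384.
n = 8: n! = 40320 and 4^n = 65536, so 40320 ≤ 65536.
n = 9: n! = 362880 and 4^n = 262144, so 362880 > 262144.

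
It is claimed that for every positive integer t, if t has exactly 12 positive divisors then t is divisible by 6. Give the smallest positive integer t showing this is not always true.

The first 8 eligible values, up to t = 132, all satisfy the conclusion.
t = 140: τ(140) = 12; 140 mod 6 = 2.
So t = 140 is the smallest counterexample.

t = 140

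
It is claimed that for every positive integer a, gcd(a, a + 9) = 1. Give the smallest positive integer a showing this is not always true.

A counterexample is any positive integer a such that gcd(a, a + 9) > 1; we check each in order.
For a = 1, 2 the conclusion holds.
a = 3: gcd(3, 12) = 3.
Hence a = 3 is a counterexample.

a = 3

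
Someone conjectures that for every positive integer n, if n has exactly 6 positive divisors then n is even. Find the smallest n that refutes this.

For n = 12, 18, 20, 28, 32, 44 the conclusion holds.
n = 45: divisors of 45: 1, 3, 5, 9, 15, 45; 45 is odd.

n = 45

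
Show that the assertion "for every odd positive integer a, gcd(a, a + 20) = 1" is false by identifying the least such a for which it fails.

a = 5

A counterexample is any odd positive integer a such that gcd(a, a + 20) > 1; we check each in order.
For a = 1, 3 the conclusion holds.
a = 5: gcd(5, 25) = 5.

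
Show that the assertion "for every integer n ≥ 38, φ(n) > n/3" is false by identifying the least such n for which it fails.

n = 42

Check each integer n ≥ 38 in order until the claim fails.
For n = 38, 39, 40, 41 the conclusion holds.
n = 42: φ(42) = 12 and 42/3 = 14, so φ(42) ≤ 42/3.
So n = 42 is the smallest counterexample.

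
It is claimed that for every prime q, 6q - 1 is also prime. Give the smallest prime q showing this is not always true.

Check each prime q in order until 6q - 1 is not prime.
q = 2: 6q - 1 = 11, prime.
q = 3: 6q - 1 = 17, prime.
q = 5: 6q - 1 = 29, prime.
q = 7: 6q - 1 = 41, prime.
q = 11: 6q - 1 = 65 = 5 × 13, not prime.

q = 11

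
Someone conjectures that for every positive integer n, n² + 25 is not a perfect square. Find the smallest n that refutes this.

The first 11 eligible values, up to n = 11, all satisfy the conclusion.
n = 12: 12² + 25 = 169 = 13², a perfect square.

n = 12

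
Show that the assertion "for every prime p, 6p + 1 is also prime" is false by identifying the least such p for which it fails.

p = 19

A counterexample is any prime p such that 6p + 1 is not prime; we check each in order.
The first 7 eligible values, up to p = 17, all satisfy the conclusion.
p = 19: 6p + 1 = 115 = 5 × 23, not prime.
Hence p = 19 is a counterexample.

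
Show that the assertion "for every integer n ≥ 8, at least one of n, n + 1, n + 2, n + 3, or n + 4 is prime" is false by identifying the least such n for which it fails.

Check each integer n ≥ 8 in order until n, n + 1, n + 2, n + 3, n + 4 are all composite.
For n = 8, 9, 10, 11, …, 21, 22, 23 the conclusion holds.
n = 24: 24 = 2 × 12; 25 = 5 × 5; 26 = 2 × 13; 27 = 3 × 9; 28 = 2 × 14 — all composite.
Hence n = 24 is a counterexample.

n = 24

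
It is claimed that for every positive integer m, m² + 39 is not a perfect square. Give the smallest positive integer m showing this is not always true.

We need the least positive integer m for which m² + 39 is a perfect square.
For m = 1, 2, 3, 4 the conclusion holds.
m = 5: 5² + 39 = 64 = 8², a perfect square.

m = 5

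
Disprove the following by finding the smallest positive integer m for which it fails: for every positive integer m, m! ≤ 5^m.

A counterexample is any positive integer m such that m! > 5^m; we check each in order.
For m = 1, 2, 3, 4, …, 9, 10, 11 the conclusion holds.
m = 12: m! = 479001600 and 5^m = 244140625, so 479001600 > 244140625.

m = 12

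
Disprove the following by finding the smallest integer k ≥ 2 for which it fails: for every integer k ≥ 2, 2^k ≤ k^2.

We need the least integer k ≥ 2 for which 2^k > k^2.
k = 2: 2^k = 4 and k^2 = 4, so 4 ≤ 4.
k = 3: 2^k = 8 and k^2 = 9, so 8 ≤ 9.
k = 4: 2^k = 16 and k^2 = 16, so 16 ≤ 16.
k = 5: 2^k = 32 and k^2 = 25, so 32 > 25.
Hence k = 5 is a counterexample.

k = 5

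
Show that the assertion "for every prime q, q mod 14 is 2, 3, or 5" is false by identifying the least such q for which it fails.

We need the least prime q for which the claim fails.
For q = 2, 3, 5 the conclusion holds.
q = 7: 7 mod 14 = 7 — not in {2, 3, 5}.

q = 7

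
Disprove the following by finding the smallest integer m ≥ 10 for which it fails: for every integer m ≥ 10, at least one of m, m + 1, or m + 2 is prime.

We need the least integer m ≥ 10 for which m, m + 1, m + 2 are all composite.
For m = 10, 11, 12, 13 the conclusion holds.
m = 14: 14 = 2 × 7; 15 = 3 × 5; 16 = 2 × 8 — all composite.
So m = 14 is the smallest counterexample.

m = 14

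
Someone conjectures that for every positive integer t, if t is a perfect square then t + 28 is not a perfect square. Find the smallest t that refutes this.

t = 1: 1 + 28 = 29, not a perfect square.
t = 4: 4 + 28 = 32, not a perfect square.
t = 9: 9 + 28 = 37, not a perfect square.
t = 16: 16 + 28 = 44, not a perfect square.
t = 25: 25 + 28 = 53, not a perfect square.
t = 36: 36 = 6² and 36 + 28 = 64 = 8².
Hence t = 36 is a counterexample.

t = 36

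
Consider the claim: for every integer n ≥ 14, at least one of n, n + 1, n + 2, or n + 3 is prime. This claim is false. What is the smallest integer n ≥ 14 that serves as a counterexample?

The first 10 eligible values, up to n = 23, all satisfy the conclusion.
n = 24: 24 = 2 × 12; 25 = 5 × 5; 26 = 2 × 13; 27 = 3 × 9 — all composite.
Thus n = 24 disproves the claim, and no smaller n works.

n = 24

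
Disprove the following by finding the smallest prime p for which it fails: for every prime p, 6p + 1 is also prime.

p = 19

For p = 2, 3, 5, 7, 11, 13, 17 the conclusion holds.
p = 19: 6p + 1 = 115 = 5 × 23, not prime.
Hence p = 19 is a counterexample.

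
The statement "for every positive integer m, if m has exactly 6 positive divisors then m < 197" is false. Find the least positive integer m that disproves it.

m = 207

The first 27 eligible values, up to m = 188, all satisfy the conclusion.
m = 207: τ(207) = 6; 207 ≥ 197.
Hence m = 207 is a counterexample.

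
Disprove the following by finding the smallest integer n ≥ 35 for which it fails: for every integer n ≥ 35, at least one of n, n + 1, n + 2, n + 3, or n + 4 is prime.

A counterexample is any integer n ≥ 35 such that n, n + 1, n + 2, n + 3, n + 4 are all composite; we check each in order.
For n = 35, 36, 37, 38, …, 45, 46, 47 the conclusion holds.
n = 48: 48 = 2 × 24; 49 = 7 × 7; 50 = 2 × 25; 51 = 3 × 17; 52 = 2 × 26 — all composite.
So n = 48 is the smallest counterexample.

n = 48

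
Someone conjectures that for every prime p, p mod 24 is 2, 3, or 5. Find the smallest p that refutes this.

p = 7

We need the least prime p for which the claim fails.
For p = 2, 3, 5 the conclusion holds.
p = 7: 7 mod 24 = 7 — not in {2, 3, 5}.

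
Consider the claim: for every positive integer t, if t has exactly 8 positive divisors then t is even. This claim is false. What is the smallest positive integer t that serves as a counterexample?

A counterexample is any positive integer t such that t has exactly 8 positive divisors but t is odd; we check each in order.
The first 12 eligible values, up to t = 104, all satisfy the conclusion.
t = 105: divisors of 105: 1, 3, 5, 7, 15, 21, 35, 105; 105 is odd.
So t = 105 is the smallest counterexample.

t = 105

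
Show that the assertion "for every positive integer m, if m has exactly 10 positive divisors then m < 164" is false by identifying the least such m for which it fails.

A counterexample is any positive integer m such that m has exactly 10 positive divisors but the claim fails; we check each in order.
The first 4 eligible values, up to m = 162, all satisfy the conclusion.
m = 176: τ(176) = 10; 176 ≥ 164.
So m = 176 is the smallest counterexample.

m = 176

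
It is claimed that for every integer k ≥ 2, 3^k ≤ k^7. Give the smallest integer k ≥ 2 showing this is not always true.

A counterexample is any integer k ≥ 2 such that 3^k > k^7; we check each in order.
For k = 2, 3, 4, 5, …, 16, 17, 18 the conclusion holds.
k = 19: 3^k = 1162261467 and k^7 = 893871739, so 1162261467 > 893871739.

k = 19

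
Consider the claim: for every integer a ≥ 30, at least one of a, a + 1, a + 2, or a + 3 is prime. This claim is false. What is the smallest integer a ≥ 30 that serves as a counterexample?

a = 32

For a = 30, 31 the conclusion holds.
a = 32: 32 = 2 × 16; 33 = 3 × 11; 34 = 2 × 17; 35 = 5 × 7 — all composite.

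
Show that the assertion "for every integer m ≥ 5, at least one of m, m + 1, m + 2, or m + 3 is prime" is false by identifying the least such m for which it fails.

A counterexample is any integer m ≥ 5 such that m, m + 1, m + 2, m + 3 are all composite; we check each in order.
For m = 5, 6, 7, 8, …, 21, 22, 23 the conclusion holds.
m = 24: 24 = 2 × 12; 25 = 5 × 5; 26 = 2 × 13; 27 = 3 × 9 — all composite.
Thus m = 24 disproves the claim, and no smaller m works.

m = 24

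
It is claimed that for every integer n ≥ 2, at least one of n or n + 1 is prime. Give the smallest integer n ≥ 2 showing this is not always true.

n = 8

A counterexample is any integer n ≥ 2 such that n, n + 1 are both composite; we check each in order.
The first 6 eligible values, up to n = 7, all satisfy the conclusion.
n = 8: 8 = 2 × 4; 9 = 3 × 3 — both composite.
So n = 8 is the smallest counterexample.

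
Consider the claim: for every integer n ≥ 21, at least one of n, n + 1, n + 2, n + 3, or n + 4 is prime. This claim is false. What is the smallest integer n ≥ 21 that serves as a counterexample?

For n = 21, 22, 23 the conclusion holds.
n = 24: 24 = 2 × 12; 25 = 5 × 5; 26 = 2 × 13; 27 = 3 × 9; 28 = 2 × 14 — all composite.
Hence n = 24 is a counterexample.

n = 24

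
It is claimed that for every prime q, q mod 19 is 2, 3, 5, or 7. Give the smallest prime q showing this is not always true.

q = 2: 2 mod 19 = 2.
q = 3: 3 mod 19 = 3.
q = 5: 5 mod 19 = 5.
q = 7: 7 mod 19 = 7.
q = 11: 11 mod 19 = 11 — not in {2, 3, 5, 7}.

q = 11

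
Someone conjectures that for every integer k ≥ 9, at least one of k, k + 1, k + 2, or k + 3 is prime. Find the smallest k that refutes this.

k = 24

We need the least integer k ≥ 9 for which k, k + 1, k + 2, k + 3 are all composite.
The first 15 eligible values, up to k = 23, all satisfy the conclusion.
k = 24: 24 = 2 × 12; 25 = 5 × 5; 26 = 2 × 13; 27 = 3 × 9 — all composite.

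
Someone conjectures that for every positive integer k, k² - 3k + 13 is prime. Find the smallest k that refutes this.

k = 12

Check each positive integer k in order until k² - 3k + 13 is not prime.
For k = 1, 2, 3, 4, …, 9, 10, 11 the conclusion holds.
k = 12: k² - 3k + 13 = 121 = 11 × 11, composite.
Hence k = 12 is a counterexample.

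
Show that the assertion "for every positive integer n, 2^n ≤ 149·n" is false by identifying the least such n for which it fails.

Check each positive integer n in order until 2^n > 149·n.
For n = 1, 2, 3, 4, 5, 6, 7, 8, 9, 10 the conclusion holds.
n = 11: 2^n = 2048 and 149·n = 1639, so 2048 > 1639.

n = 11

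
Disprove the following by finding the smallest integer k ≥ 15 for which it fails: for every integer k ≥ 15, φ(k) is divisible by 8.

k = 18

Check each integer k ≥ 15 in order until φ(k) is not divisible by 8.
k = 15: φ(15) = 8; 8 mod 8 = 0.
k = 16: φ(16) = 8; 8 mod 8 = 0.
k = 17: φ(17) = 16; 16 mod 8 = 0.
k = 18: φ(18) = 6; 6 mod 8 = 6.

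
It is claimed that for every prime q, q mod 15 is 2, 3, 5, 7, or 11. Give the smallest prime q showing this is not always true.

q = 13

Check each prime q in order until the claim fails.
For q = 2, 3, 5, 7, 11 the conclusion holds.
q = 13: 13 mod 15 = 13 — not in {2, 3, 5, 7, 11}.
So q = 13 is the smallest counterexample.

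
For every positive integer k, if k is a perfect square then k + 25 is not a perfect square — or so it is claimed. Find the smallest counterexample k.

k = 144

We need the least positive integer k for which k is a perfect square but k + 25 is a perfect square.
For k = 1, 4, 9, 16, …, 81, 100, 121 the conclusion holds.
k = 144: 144 = 12² and 144 + 25 = 169 = 13².
So k = 144 is the smallest counterexample.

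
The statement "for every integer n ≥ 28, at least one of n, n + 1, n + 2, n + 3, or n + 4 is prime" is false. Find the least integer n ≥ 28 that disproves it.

We need the least integer n ≥ 28 for which n, n + 1, n + 2, n + 3, n + 4 are all composite.
The first 4 eligible values, up to n = 31, all satisfy the conclusion.
n = 32: 32 = 2 × 16; 33 = 3 × 11; 34 = 2 × 17; 35 = 5 × 7; 36 = 2 × 18 — all composite.
Hence n = 32 is a counterexample.

n = 32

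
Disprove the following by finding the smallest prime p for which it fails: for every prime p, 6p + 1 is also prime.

The first 7 eligible values, up to p = 17, all satisfy the conclusion.
p = 19: 6p + 1 = 115 = 5 × 23, not prime.

p = 19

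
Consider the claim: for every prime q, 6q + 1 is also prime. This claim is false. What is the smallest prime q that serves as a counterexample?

q = 19

We need the least prime q for which 6q + 1 is not prime.
The first 7 eligible values, up to q = 17, all satisfy the conclusion.
q = 19: 6q + 1 = 115 = 5 × 23, not prime.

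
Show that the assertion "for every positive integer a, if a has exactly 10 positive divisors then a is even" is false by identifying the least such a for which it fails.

We need the least positive integer a for which a has exactly 10 positive divisors but a is odd.
The first 9 eligible values, up to a = 368, all satisfy the conclusion.
a = 405: divisors of 405: 10 divisors; 405 is odd.

a = 405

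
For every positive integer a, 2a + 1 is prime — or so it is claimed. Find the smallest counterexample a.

Check each positive integer a in order until 2a + 1 is not prime.
For a = 1, 2, 3 the conclusion holds.
a = 4: 2a + 1 = 9 = 3 × 3, composite.
So a = 4 is the smallest counterexample.

a = 4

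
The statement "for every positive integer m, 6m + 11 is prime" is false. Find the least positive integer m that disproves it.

We need the least positive integer m for which 6m + 11 is not prime.
m = 1: 6m + 11 = 17, prime.
m = 2: 6m + 11 = 23, prime.
m = 3: 6m + 11 = 29, prime.
m = 4: 6m + 11 = 35 = 5 × 7, composite.

m = 4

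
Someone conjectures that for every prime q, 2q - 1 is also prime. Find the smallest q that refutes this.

q = 5

q = 2: 2q - 1 = 3, prime.
q = 3: 2q - 1 = 5, prime.
q = 5: 2q - 1 = 9 = 3 × 3, not prime.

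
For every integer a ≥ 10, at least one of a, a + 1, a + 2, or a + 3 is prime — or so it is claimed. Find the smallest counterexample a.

a = 24

Check each integer a ≥ 10 in order until a, a + 1, a + 2, a + 3 are all composite.
The first 14 eligible values, up to a = 23, all satisfy the conclusion.
a = 24: 24 = 2 × 12; 25 = 5 × 5; 26 = 2 × 13; 27 = 3 × 9 — all composite.
Hence a = 24 is a counterexample.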